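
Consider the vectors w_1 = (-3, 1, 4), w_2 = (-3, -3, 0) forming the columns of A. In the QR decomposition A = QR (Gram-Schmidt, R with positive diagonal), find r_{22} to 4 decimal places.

r_{22} = 4.0762

e_1 = w_1/‖w_1‖ = (-3, 1, 4)/5.0990 = (-0.5883, 0.1961, 0.7845).
r_{12} = e_1·w_2 = 1.1767.
u_2 = w_2 − 1.1767·e_1 = (-2.3077, -3.2308, -0.9231).
r_{22} = ‖u_2‖ = 4.0762.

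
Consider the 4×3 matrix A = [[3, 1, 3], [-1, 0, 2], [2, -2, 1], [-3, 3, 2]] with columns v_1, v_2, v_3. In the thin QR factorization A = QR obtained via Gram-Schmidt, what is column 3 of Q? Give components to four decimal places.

q_1 = v_1/‖v_1‖ = (3, -1, 2, -3)/4.7958 = (0.6255, -0.2085, 0.4170, -0.6255).
r_{12} = q_1·v_2 = -2.0851.
u_2 = v_2 + 2.0851·q_1 = (2.3043, -0.4348, -1.1304, 1.6957).
‖u_2‖ = 3.1068, so q_2 = (0.7417, -0.1399, -0.3639, 0.5458).
r_{13} = q_1·v_3 = 0.6255; r_{23} = q_2·v_3 = 2.6730.
u_3 = v_3 − 0.6255·q_1 − 2.6730·q_2 = (0.6261, 2.5045, 1.7117, 0.9324).
‖u_3‖ = 3.2348, so q_3 = (0.1936, 0.7742, 0.5292, 0.2882).

q_3 = (0.1936, 0.7742, 0.5292, 0.2882)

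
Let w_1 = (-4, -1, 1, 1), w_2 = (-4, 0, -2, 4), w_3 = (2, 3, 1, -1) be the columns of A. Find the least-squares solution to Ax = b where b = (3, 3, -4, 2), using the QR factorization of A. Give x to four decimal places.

w_1 = (-4, -1, 1, 1); ‖w_1‖ = 4.3589, so e_1 = (-0.9177, -0.2294, 0.2294, 0.2294).
e_1·w_2 = (-0.9177)·(-4) + (-0.2294)·0 + 0.2294·(-2) + 0.2294·4 = 4.1295.
u_2 = w_2 − 4.1295·e_1 = (-0.2105, 0.9474, -2.9474, 3.0526).
‖u_2‖ = 4.3529, so e_2 = (-0.0484, 0.2176, -0.6771, 0.7013).
e_1·w_3 = (-0.9177)·2 + (-0.2294)·3 + 0.2294·1 + 0.2294·(-1) = -2.5236; e_2·w_3 = (-0.0484)·2 + 0.2176·3 + (-0.6771)·1 + 0.7013·(-1) = -0.8222.
u_3 = w_3 + 2.5236·e_1 + 0.8222·e_2 = (-0.3556, 2.6000, 1.0222, 0.1556).
‖u_3‖ = 2.8206, so e_3 = (-0.1261, 0.9218, 0.3624, 0.0552).
Qᵀb = (-3.9001, 4.6189, 1.0479).
Back-substitute: x_3 = 1.0479/2.8206 = 0.3715.
x_2 = (4.6189 + 0.8222·0.3715)/4.3529 = 1.1313.
x_1 = (-3.9001 − 4.1295·1.1313 + 2.5236·0.3715)/4.3589 = -1.7514.

x = (-1.7514, 1.1313, 0.3715)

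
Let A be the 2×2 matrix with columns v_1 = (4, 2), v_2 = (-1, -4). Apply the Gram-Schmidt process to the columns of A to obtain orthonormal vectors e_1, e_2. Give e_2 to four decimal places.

e_1 = v_1/‖v_1‖ = (4, 2)/4.4721 = (0.8944, 0.4472).
r_{12} = e_1·v_2 = -2.6833.
u_2 = v_2 + 2.6833·e_1 = (1.4000, -2.8000).
‖u_2‖ = 3.1305, so e_2 = (0.4472, -0.8944).

e_2 = (0.4472, -0.8944)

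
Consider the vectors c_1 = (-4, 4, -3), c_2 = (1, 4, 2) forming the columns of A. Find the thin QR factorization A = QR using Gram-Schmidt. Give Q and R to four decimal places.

q_1 = c_1/‖c_1‖ = (-4, 4, -3)/6.4031 = (-0.6247, 0.6247, -0.4685).
r_{12} = q_1·c_2 = 0.9370.
u_2 = c_2 − 0.9370·q_1 = (1.5854, 3.4146, 2.4390).
‖u_2‖ = 4.4857, so q_2 = (0.3534, 0.7612, 0.5437).

Q = [[-0.6247, 0.3534], [0.6247, 0.7612], [-0.4685, 0.5437]], R = [[6.4031, 0.9370], [0.0000, 4.4857]]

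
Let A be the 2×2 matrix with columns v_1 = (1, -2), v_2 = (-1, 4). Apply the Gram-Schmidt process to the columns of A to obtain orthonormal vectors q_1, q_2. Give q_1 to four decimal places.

q_1 = v_1/‖v_1‖ = (1, -2)/2.2361 = (0.4472, -0.8944).

q_1 = (0.4472, -0.8944)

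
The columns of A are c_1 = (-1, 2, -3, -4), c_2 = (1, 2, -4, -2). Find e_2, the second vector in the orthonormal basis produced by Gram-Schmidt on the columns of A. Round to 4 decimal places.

c_1 = (-1, 2, -3, -4); ‖c_1‖ = 5.4772, so e_1 = (-0.1826, 0.3651, -0.5477, -0.7303).
e_1·c_2 = (-0.1826)·1 + 0.3651·2 + (-0.5477)·(-4) + (-0.7303)·(-2) = 4.1992.
u_2 = c_2 − 4.1992·e_1 = (1.7667, 0.4667, -1.7000, 1.0667).
‖u_2‖ = 2.7142, so e_2 = (0.6509, 0.1719, -0.6263, 0.3930).

e_2 = (0.6509, 0.1719, -0.6263, 0.3930)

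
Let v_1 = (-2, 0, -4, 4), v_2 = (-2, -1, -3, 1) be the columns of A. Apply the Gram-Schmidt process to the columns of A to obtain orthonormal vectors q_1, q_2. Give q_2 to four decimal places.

q_1 = v_1/‖v_1‖ = (-2, 0, -4, 4)/6.0000 = (-0.3333, 0.0000, -0.6667, 0.6667).
r_{12} = q_1·v_2 = 3.3333.
u_2 = v_2 − 3.3333·q_1 = (-0.8889, -1.0000, -0.7778, -1.2222).
‖u_2‖ = 1.9720, so q_2 = (-0.4507, -0.5071, -0.3944, -0.6198).

q_2 = (-0.4507, -0.5071, -0.3944, -0.6198)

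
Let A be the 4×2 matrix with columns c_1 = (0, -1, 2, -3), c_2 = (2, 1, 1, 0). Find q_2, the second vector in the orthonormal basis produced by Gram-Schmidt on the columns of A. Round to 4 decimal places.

q_1 = c_1/‖c_1‖ = (0, -1, 2, -3)/3.7417 = (0.0000, -0.2673, 0.5345, -0.8018).
r_{12} = q_1·c_2 = 0.2673.
u_2 = c_2 − 0.2673·q_1 = (2.0000, 1.0714, 0.8571, 0.2143).
‖u_2‖ = 2.4349, so q_2 = (0.8214, 0.4400, 0.3520, 0.0880).

q_2 = (0.8214, 0.4400, 0.3520, 0.0880)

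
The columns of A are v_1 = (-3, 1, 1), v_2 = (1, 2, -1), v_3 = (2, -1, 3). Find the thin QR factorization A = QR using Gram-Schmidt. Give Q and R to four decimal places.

v_1 = (-3, 1, 1); ‖v_1‖ = 3.3166, so q_1 = (-0.9045, 0.3015, 0.3015).
q_1·v_2 = (-0.9045)·1 + 0.3015·2 + 0.3015·(-1) = -0.6030.
u_2 = v_2 + 0.6030·q_1 = (0.4545, 2.1818, -0.8182).
‖u_2‖ = 2.3741, so q_2 = (0.1915, 0.9190, -0.3446).
q_1·v_3 = (-0.9045)·2 + 0.3015·(-1) + 0.3015·3 = -1.2060; q_2·v_3 = 0.1915·2 + 0.9190·(-1) + (-0.3446)·3 = -1.5700.
u_3 = v_3 + 1.2060·q_1 + 1.5700·q_2 = (1.2097, 0.8065, 2.8226).
‖u_3‖ = 3.1750, so q_3 = (0.3810, 0.2540, 0.8890).

Q = [[-0.9045, 0.1915, 0.3810], [0.3015, 0.9190, 0.2540], [0.3015, -0.3446, 0.8890]], R = [[3.3166, -0.6030, -1.2060], [0.0000, 2.3741, -1.5700], [0.0000, 0.0000, 3.1750]]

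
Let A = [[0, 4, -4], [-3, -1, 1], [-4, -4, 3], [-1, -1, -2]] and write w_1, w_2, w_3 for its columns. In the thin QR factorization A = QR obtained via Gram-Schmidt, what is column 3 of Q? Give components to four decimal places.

w_1 = (0, -3, -4, -1); ‖w_1‖ = 5.0990, so q_1 = (0.0000, -0.5883, -0.7845, -0.1961).
q_1·w_2 = 0.0000·4 + (-0.5883)·(-1) + (-0.7845)·(-4) + (-0.1961)·(-1) = 3.9223.
u_2 = w_2 − 3.9223·q_1 = (4.0000, 1.3077, -0.9231, -0.2308).
‖u_2‖ = 4.3146, so q_2 = (0.9271, 0.3031, -0.2139, -0.0535).
q_1·w_3 = 0.0000·(-4) + (-0.5883)·1 + (-0.7845)·3 + (-0.1961)·(-2) = -2.5495; q_2·w_3 = 0.9271·(-4) + 0.3031·1 + (-0.2139)·3 + (-0.0535)·(-2) = -3.9402.
u_3 = w_3 + 2.5495·q_1 + 3.9402·q_2 = (-0.3471, 0.6942, 0.1570, -2.7107).
‖u_3‖ = 2.8240, so q_3 = (-0.1229, 0.2458, 0.0556, -0.9599).

q_3 = (-0.1229, 0.2458, 0.0556, -0.9599)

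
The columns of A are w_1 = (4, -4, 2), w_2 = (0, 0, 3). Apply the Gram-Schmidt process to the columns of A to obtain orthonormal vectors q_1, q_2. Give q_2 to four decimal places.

q_2 = (-0.2357, 0.2357, 0.9428)

w_1 = (4, -4, 2); ‖w_1‖ = 6.0000, so q_1 = (0.6667, -0.6667, 0.3333).
q_1·w_2 = 0.6667·0 + (-0.6667)·0 + 0.3333·3 = 1.0000.
u_2 = w_2 − 1.0000·q_1 = (-0.6667, 0.6667, 2.6667).
‖u_2‖ = 2.8284, so q_2 = (-0.2357, 0.2357, 0.9428).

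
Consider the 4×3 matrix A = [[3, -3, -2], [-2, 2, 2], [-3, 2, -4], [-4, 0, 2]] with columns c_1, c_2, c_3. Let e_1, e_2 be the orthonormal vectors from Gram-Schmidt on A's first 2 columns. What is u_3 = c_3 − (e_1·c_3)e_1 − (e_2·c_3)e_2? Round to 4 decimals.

u_3 = (-1.7263, 1.8175, -4.4070, 1.1018)

c_1 = (3, -2, -3, -4); ‖c_1‖ = 6.1644, so e_1 = (0.4867, -0.3244, -0.4867, -0.6489).
e_1·c_2 = 0.4867·(-3) + (-0.3244)·2 + (-0.4867)·2 + (-0.6489)·0 = -3.0822.
u_2 = c_2 + 3.0822·e_1 = (-1.5000, 1.0000, 0.5000, -2.0000).
‖u_2‖ = 2.7386, so e_2 = (-0.5477, 0.3651, 0.1826, -0.7303).
e_1·c_3 = 0.4867·(-2) + (-0.3244)·2 + (-0.4867)·(-4) + (-0.6489)·2 = -0.9733; e_2·c_3 = (-0.5477)·(-2) + 0.3651·2 + 0.1826·(-4) + (-0.7303)·2 = -0.3651.
u_3 = c_3 + 0.9733·e_1 + 0.3651·e_2 = (-1.7263, 1.8175, -4.4070, 1.1018).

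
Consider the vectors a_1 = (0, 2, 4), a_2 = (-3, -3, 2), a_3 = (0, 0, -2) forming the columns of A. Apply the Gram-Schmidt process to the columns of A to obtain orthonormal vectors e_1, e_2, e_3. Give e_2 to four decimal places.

a_1 = (0, 2, 4); ‖a_1‖ = 4.4721, so e_1 = (0.0000, 0.4472, 0.8944).
e_1·a_2 = 0.0000·(-3) + 0.4472·(-3) + 0.8944·2 = 0.4472.
u_2 = a_2 − 0.4472·e_1 = (-3.0000, -3.2000, 1.6000).
‖u_2‖ = 4.6690, so e_2 = (-0.6425, -0.6854, 0.3427).

e_2 = (-0.6425, -0.6854, 0.3427)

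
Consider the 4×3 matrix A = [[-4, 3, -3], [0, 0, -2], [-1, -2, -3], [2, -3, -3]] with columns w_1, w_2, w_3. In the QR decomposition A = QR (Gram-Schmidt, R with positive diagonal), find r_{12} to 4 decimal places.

e_1 = w_1/‖w_1‖ = (-4, 0, -1, 2)/4.5826 = (-0.8729, 0.0000, -0.2182, 0.4364).
r_{12} = e_1·w_2 = -3.4915.

r_{12} = -3.4915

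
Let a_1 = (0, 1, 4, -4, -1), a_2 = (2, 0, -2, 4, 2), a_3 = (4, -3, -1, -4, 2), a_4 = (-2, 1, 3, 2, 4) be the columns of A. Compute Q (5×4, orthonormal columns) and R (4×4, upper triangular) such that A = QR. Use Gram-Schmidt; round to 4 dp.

a_1 = (0, 1, 4, -4, -1); ‖a_1‖ = 5.8310, so e_1 = (0.0000, 0.1715, 0.6860, -0.6860, -0.1715).
e_1·a_2 = 0.0000·2 + 0.1715·0 + 0.6860·(-2) + (-0.6860)·4 + (-0.1715)·2 = -4.4590.
u_2 = a_2 + 4.4590·e_1 = (2.0000, 0.7647, 1.0588, 0.9412, 1.2353).
‖u_2‖ = 2.8491, so e_2 = (0.7020, 0.2684, 0.3716, 0.3303, 0.4336).
e_1·a_3 = 0.0000·4 + 0.1715·(-3) + 0.6860·(-1) + (-0.6860)·(-4) + (-0.1715)·2 = 1.2005; e_2·a_3 = 0.7020·4 + 0.2684·(-3) + 0.3716·(-1) + 0.3303·(-4) + 0.4336·2 = 1.1768.
u_3 = a_3 − 1.2005·e_1 − 1.1768·e_2 = (3.1739, -3.5217, -2.2609, -3.5652, 1.6957).
‖u_3‖ = 6.5707, so e_3 = (0.4830, -0.5360, -0.3441, -0.5426, 0.2581).
e_1·a_4 = 0.0000·(-2) + 0.1715·1 + 0.6860·3 + (-0.6860)·2 + (-0.1715)·4 = 0.1715; e_2·a_4 = 0.7020·(-2) + 0.2684·1 + 0.3716·3 + 0.3303·2 + 0.4336·4 = 2.3743; e_3·a_4 = 0.4830·(-2) + (-0.5360)·1 + (-0.3441)·3 + (-0.5426)·2 + 0.2581·4 = -2.5872.
u_4 = a_4 − 0.1715·e_1 − 2.3743·e_2 + 2.5872·e_3 = (-2.4169, -1.0534, 1.1098, -0.0705, 3.6677).
‖u_4‖ = 4.6518, so e_4 = (-0.5196, -0.2264, 0.2386, -0.0152, 0.7884).

Q = [[0.0000, 0.7020, 0.4830, -0.5196], [0.1715, 0.2684, -0.5360, -0.2264], [0.6860, 0.3716, -0.3441, 0.2386], [-0.6860, 0.3303, -0.5426, -0.0152], [-0.1715, 0.4336, 0.2581, 0.7884]], R = [[5.8310, -4.4590, 1.2005, 0.1715], [0.0000, 2.8491, 1.1768, 2.3743], [0.0000, 0.0000, 6.5707, -2.5872], [0.0000, 0.0000, 0.0000, 4.6518]]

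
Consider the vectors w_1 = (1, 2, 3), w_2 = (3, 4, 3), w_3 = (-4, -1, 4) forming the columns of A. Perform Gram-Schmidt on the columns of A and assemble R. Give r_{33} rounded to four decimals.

e_1 = w_1/‖w_1‖ = (1, 2, 3)/3.7417 = (0.2673, 0.5345, 0.8018).
r_{12} = e_1·w_2 = 5.3452.
u_2 = w_2 − 5.3452·e_1 = (1.5714, 1.1429, -1.2857).
‖u_2‖ = 2.3299, so e_2 = (0.6745, 0.4905, -0.5518).
r_{13} = e_1·w_3 = 1.6036; r_{23} = e_2·w_3 = -5.3956.
u_3 = w_3 − 1.6036·e_1 + 5.3956·e_2 = (-0.7895, 0.7895, -0.2632).
r_{33} = ‖u_3‖ = 1.1471.

r_{33} = 1.1471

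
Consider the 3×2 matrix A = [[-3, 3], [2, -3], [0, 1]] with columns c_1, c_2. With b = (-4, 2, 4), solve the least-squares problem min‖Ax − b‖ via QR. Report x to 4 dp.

x = (4.2727, 2.6364)

c_1 = (-3, 2, 0); ‖c_1‖ = 3.6056, so e_1 = (-0.8321, 0.5547, 0.0000).
e_1·c_2 = (-0.8321)·3 + 0.5547·(-3) + 0.0000·1 = -4.1603.
u_2 = c_2 + 4.1603·e_1 = (-0.4615, -0.6923, 1.0000).
‖u_2‖ = 1.3009, so e_2 = (-0.3548, -0.5322, 0.7687).
Qᵀb = (4.4376, 3.4296).
Back-substitute: x_2 = 3.4296/1.3009 = 2.6364.
x_1 = (4.4376 + 4.1603·2.6364)/3.6056 = 4.2727.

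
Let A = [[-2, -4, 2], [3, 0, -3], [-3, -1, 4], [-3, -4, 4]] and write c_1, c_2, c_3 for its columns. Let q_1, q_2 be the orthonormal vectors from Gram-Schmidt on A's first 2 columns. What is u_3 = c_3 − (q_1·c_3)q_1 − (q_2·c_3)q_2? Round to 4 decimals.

c_1 = (-2, 3, -3, -3); ‖c_1‖ = 5.5678, so q_1 = (-0.3592, 0.5388, -0.5388, -0.5388).
q_1·c_2 = (-0.3592)·(-4) + 0.5388·0 + (-0.5388)·(-1) + (-0.5388)·(-4) = 4.1309.
u_2 = c_2 − 4.1309·q_1 = (-2.5161, -2.2258, 1.2258, -1.7742).
‖u_2‖ = 3.9919, so q_2 = (-0.6303, -0.5576, 0.3071, -0.4444).
q_1·c_3 = (-0.3592)·2 + 0.5388·(-3) + (-0.5388)·4 + (-0.5388)·4 = -6.6454; q_2·c_3 = (-0.6303)·2 + (-0.5576)·(-3) + 0.3071·4 + (-0.4444)·4 = -0.1374.
u_3 = c_3 + 6.6454·q_1 + 0.1374·q_2 = (-0.4737, 0.5040, 0.4615, 0.3583).

u_3 = (-0.4737, 0.5040, 0.4615, 0.3583)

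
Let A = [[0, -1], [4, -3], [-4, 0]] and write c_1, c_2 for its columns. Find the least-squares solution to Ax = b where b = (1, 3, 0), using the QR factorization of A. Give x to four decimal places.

e_1 = c_1/‖c_1‖ = (0, 4, -4)/5.6569 = (0.0000, 0.7071, -0.7071).
r_{12} = e_1·c_2 = -2.1213.
u_2 = c_2 + 2.1213·e_1 = (-1.0000, -1.5000, -1.5000).
‖u_2‖ = 2.3452, so e_2 = (-0.4264, -0.6396, -0.6396).
Qᵀb = (2.1213, -2.3452).
Back-substitute: x_2 = -2.3452/2.3452 = -1.0000.
x_1 = (2.1213 + 2.1213·(-1.0000))/5.6569 = 0.0000.

x = (0.0000, -1.0000)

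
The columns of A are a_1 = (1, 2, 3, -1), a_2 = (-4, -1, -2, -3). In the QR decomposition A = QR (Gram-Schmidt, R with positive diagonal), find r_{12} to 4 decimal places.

q_1 = a_1/‖a_1‖ = (1, 2, 3, -1)/3.8730 = (0.2582, 0.5164, 0.7746, -0.2582).
r_{12} = q_1·a_2 = -2.3238.

r_{12} = -2.3238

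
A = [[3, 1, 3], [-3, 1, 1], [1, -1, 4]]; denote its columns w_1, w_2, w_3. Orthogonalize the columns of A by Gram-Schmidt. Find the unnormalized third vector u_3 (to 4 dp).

w_1 = (3, -3, 1); ‖w_1‖ = 4.3589, so e_1 = (0.6882, -0.6882, 0.2294).
e_1·w_2 = 0.6882·1 + (-0.6882)·1 + 0.2294·(-1) = -0.2294.
u_2 = w_2 + 0.2294·e_1 = (1.1579, 0.8421, -0.9474).
‖u_2‖ = 1.7168, so e_2 = (0.6745, 0.4905, -0.5518).
e_1·w_3 = 0.6882·3 + (-0.6882)·1 + 0.2294·4 = 2.2942; e_2·w_3 = 0.6745·3 + 0.4905·1 + (-0.5518)·4 = 0.3066.
u_3 = w_3 − 2.2942·e_1 − 0.3066·e_2 = (1.2143, 2.4286, 3.6429).

u_3 = (1.2143, 2.4286, 3.6429)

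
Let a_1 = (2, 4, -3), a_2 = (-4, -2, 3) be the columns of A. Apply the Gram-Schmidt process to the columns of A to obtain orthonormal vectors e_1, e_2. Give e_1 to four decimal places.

e_1 = a_1/‖a_1‖ = (2, 4, -3)/5.3852 = (0.3714, 0.7428, -0.5571).

e_1 = (0.3714, 0.7428, -0.5571)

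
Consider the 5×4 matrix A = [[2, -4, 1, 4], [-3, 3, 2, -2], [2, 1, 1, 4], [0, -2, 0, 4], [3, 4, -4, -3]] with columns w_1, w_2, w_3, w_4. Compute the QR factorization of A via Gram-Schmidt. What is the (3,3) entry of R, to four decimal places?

r_{33} = 3.1277

w_1 = (2, -3, 2, 0, 3); ‖w_1‖ = 5.0990, so q_1 = (0.3922, -0.5883, 0.3922, 0.0000, 0.5883).
q_1·w_2 = 0.3922·(-4) + (-0.5883)·3 + 0.3922·1 + 0.0000·(-2) + 0.5883·4 = -0.5883.
u_2 = w_2 + 0.5883·q_1 = (-3.7692, 2.6538, 1.2308, -2.0000, 4.3462).
‖u_2‖ = 6.7568, so q_2 = (-0.5578, 0.3928, 0.1822, -0.2960, 0.6432).
q_1·w_3 = 0.3922·1 + (-0.5883)·2 + 0.3922·1 + 0.0000·0 + 0.5883·(-4) = -2.7456; q_2·w_3 = (-0.5578)·1 + 0.3928·2 + 0.1822·1 + (-0.2960)·0 + 0.6432·(-4) = -2.1631.
u_3 = w_3 + 2.7456·q_1 + 2.1631·q_2 = (0.8703, 1.2342, 2.4709, -0.6403, -0.9933).
r_{33} = ‖u_3‖ = 3.1277.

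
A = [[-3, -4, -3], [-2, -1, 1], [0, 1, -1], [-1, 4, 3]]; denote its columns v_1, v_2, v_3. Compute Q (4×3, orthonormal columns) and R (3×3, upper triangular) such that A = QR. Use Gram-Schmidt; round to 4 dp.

Q = [[-0.8018, -0.3584, -0.3588], [-0.5345, 0.0827, 0.5545], [0.0000, 0.1930, -0.7502], [-0.2673, 0.9097, -0.0326]], R = [[3.7417, 2.6726, 1.0690], [0.0000, 5.1824, 3.6938], [0.0000, 0.0000, 2.2831]]

v_1 = (-3, -2, 0, -1); ‖v_1‖ = 3.7417, so e_1 = (-0.8018, -0.5345, 0.0000, -0.2673).
e_1·v_2 = (-0.8018)·(-4) + (-0.5345)·(-1) + 0.0000·1 + (-0.2673)·4 = 2.6726.
u_2 = v_2 − 2.6726·e_1 = (-1.8571, 0.4286, 1.0000, 4.7143).
‖u_2‖ = 5.1824, so e_2 = (-0.3584, 0.0827, 0.1930, 0.9097).
e_1·v_3 = (-0.8018)·(-3) + (-0.5345)·1 + 0.0000·(-1) + (-0.2673)·3 = 1.0690; e_2·v_3 = (-0.3584)·(-3) + 0.0827·1 + 0.1930·(-1) + 0.9097·3 = 3.6938.
u_3 = v_3 − 1.0690·e_1 − 3.6938·e_2 = (-0.8191, 1.2660, -1.7128, -0.0745).
‖u_3‖ = 2.2831, so e_3 = (-0.3588, 0.5545, -0.7502, -0.0326).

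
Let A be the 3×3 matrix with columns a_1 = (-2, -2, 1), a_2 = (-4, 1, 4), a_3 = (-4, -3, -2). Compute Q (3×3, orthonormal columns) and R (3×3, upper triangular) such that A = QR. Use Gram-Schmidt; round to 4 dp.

Q = [[-0.6667, -0.3800, -0.6412], [-0.6667, 0.6887, 0.2850], [0.3333, 0.6175, -0.7125]], R = [[3.0000, 3.3333, 4.0000], [0.0000, 4.6786, -1.7812], [0.0000, 0.0000, 3.1349]]

a_1 = (-2, -2, 1); ‖a_1‖ = 3.0000, so e_1 = (-0.6667, -0.6667, 0.3333).
e_1·a_2 = (-0.6667)·(-4) + (-0.6667)·1 + 0.3333·4 = 3.3333.
u_2 = a_2 − 3.3333·e_1 = (-1.7778, 3.2222, 2.8889).
‖u_2‖ = 4.6786, so e_2 = (-0.3800, 0.6887, 0.6175).
e_1·a_3 = (-0.6667)·(-4) + (-0.6667)·(-3) + 0.3333·(-2) = 4.0000; e_2·a_3 = (-0.3800)·(-4) + 0.6887·(-3) + 0.6175·(-2) = -1.7812.
u_3 = a_3 − 4.0000·e_1 + 1.7812·e_2 = (-2.0102, 0.8934, -2.2335).
‖u_3‖ = 3.1349, so e_3 = (-0.6412, 0.2850, -0.7125).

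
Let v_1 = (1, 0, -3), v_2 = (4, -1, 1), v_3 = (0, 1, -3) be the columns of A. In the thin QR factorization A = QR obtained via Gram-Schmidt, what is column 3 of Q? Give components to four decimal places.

v_1 = (1, 0, -3); ‖v_1‖ = 3.1623, so q_1 = (0.3162, 0.0000, -0.9487).
q_1·v_2 = 0.3162·4 + 0.0000·(-1) + (-0.9487)·1 = 0.3162.
u_2 = v_2 − 0.3162·q_1 = (3.9000, -1.0000, 1.3000).
‖u_2‖ = 4.2308, so q_2 = (0.9218, -0.2364, 0.3073).
q_1·v_3 = 0.3162·0 + 0.0000·1 + (-0.9487)·(-3) = 2.8460; q_2·v_3 = 0.9218·0 + (-0.2364)·1 + 0.3073·(-3) = -1.1582.
u_3 = v_3 − 2.8460·q_1 + 1.1582·q_2 = (0.1676, 0.7263, 0.0559).
‖u_3‖ = 0.7474, so q_3 = (0.2242, 0.9717, 0.0747).

q_3 = (0.2242, 0.9717, 0.0747)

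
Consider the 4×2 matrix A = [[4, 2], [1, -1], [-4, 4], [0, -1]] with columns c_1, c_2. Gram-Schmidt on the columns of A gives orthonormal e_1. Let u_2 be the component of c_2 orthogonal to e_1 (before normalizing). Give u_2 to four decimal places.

c_1 = (4, 1, -4, 0); ‖c_1‖ = 5.7446, so e_1 = (0.6963, 0.1741, -0.6963, 0.0000).
e_1·c_2 = 0.6963·2 + 0.1741·(-1) + (-0.6963)·4 + 0.0000·(-1) = -1.5667.
u_2 = c_2 + 1.5667·e_1 = (3.0909, -0.7273, 2.9091, -1.0000).

u_2 = (3.0909, -0.7273, 2.9091, -1.0000)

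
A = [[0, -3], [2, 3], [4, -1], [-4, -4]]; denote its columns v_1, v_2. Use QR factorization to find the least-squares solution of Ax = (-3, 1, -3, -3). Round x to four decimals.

x = (-0.4444, 1.0000)

q_1 = v_1/‖v_1‖ = (0, 2, 4, -4)/6.0000 = (0.0000, 0.3333, 0.6667, -0.6667).
r_{12} = q_1·v_2 = 3.0000.
u_2 = v_2 − 3.0000·q_1 = (-3.0000, 2.0000, -3.0000, -2.0000).
‖u_2‖ = 5.0990, so q_2 = (-0.5883, 0.3922, -0.5883, -0.3922).
Qᵀb = (0.3333, 5.0990).
Back-substitute: x_2 = 5.0990/5.0990 = 1.0000.
x_1 = (0.3333 − 3.0000·1.0000)/6.0000 = -0.4444.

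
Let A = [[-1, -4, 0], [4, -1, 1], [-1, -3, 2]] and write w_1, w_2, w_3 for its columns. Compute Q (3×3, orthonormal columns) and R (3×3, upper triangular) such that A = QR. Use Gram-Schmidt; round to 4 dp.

Q = [[-0.2357, -0.7591, -0.6068], [0.9428, -0.3300, 0.0467], [-0.2357, -0.5611, 0.7935]], R = [[4.2426, 0.7071, 0.4714], [0.0000, 5.0498, -1.4522], [0.0000, 0.0000, 1.6337]]

e_1 = w_1/‖w_1‖ = (-1, 4, -1)/4.2426 = (-0.2357, 0.9428, -0.2357).
r_{12} = e_1·w_2 = 0.7071.
u_2 = w_2 − 0.7071·e_1 = (-3.8333, -1.6667, -2.8333).
‖u_2‖ = 5.0498, so e_2 = (-0.7591, -0.3300, -0.5611).
r_{13} = e_1·w_3 = 0.4714; r_{23} = e_2·w_3 = -1.4522.
u_3 = w_3 − 0.4714·e_1 + 1.4522·e_2 = (-0.9913, 0.0763, 1.2963).
‖u_3‖ = 1.6337, so e_3 = (-0.6068, 0.0467, 0.7935).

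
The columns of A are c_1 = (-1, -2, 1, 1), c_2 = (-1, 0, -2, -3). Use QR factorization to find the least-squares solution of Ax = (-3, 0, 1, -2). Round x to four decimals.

x = (0.6829, 0.6951)

q_1 = c_1/‖c_1‖ = (-1, -2, 1, 1)/2.6458 = (-0.3780, -0.7559, 0.3780, 0.3780).
r_{12} = q_1·c_2 = -1.5119.
u_2 = c_2 + 1.5119·q_1 = (-1.5714, -1.1429, -1.4286, -2.4286).
‖u_2‖ = 3.4226, so q_2 = (-0.4591, -0.3339, -0.4174, -0.7096).
Qᵀb = (0.7559, 2.3791).
Back-substitute: x_2 = 2.3791/3.4226 = 0.6951.
x_1 = (0.7559 + 1.5119·0.6951)/2.6458 = 0.6829.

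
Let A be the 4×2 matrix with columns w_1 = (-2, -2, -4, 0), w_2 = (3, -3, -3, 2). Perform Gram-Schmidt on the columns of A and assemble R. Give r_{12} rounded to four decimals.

r_{12} = 2.4495

w_1 = (-2, -2, -4, 0); ‖w_1‖ = 4.8990, so e_1 = (-0.4082, -0.4082, -0.8165, 0.0000).
r_{12} = e_1·w_2 = 2.4495.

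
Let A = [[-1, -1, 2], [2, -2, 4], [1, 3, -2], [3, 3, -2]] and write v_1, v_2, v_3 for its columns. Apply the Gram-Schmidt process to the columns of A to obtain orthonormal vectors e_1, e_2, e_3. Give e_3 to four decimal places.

e_3 = (0.7852, 0.2731, 0.5462, -0.1024)

e_1 = v_1/‖v_1‖ = (-1, 2, 1, 3)/3.8730 = (-0.2582, 0.5164, 0.2582, 0.7746).
r_{12} = e_1·v_2 = 2.3238.
u_2 = v_2 − 2.3238·e_1 = (-0.4000, -3.2000, 2.4000, 1.2000).
‖u_2‖ = 4.1952, so e_2 = (-0.0953, -0.7628, 0.5721, 0.2860).
r_{13} = e_1·v_3 = -0.5164; r_{23} = e_2·v_3 = -4.9580.
u_3 = v_3 + 0.5164·e_1 + 4.9580·e_2 = (1.3939, 0.4848, 0.9697, -0.1818).
‖u_3‖ = 1.7753, so e_3 = (0.7852, 0.2731, 0.5462, -0.1024).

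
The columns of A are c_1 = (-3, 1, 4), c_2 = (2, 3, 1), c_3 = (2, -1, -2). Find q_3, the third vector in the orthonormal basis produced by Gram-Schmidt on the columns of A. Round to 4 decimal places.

c_1 = (-3, 1, 4); ‖c_1‖ = 5.0990, so q_1 = (-0.5883, 0.1961, 0.7845).
q_1·c_2 = (-0.5883)·2 + 0.1961·3 + 0.7845·1 = 0.1961.
u_2 = c_2 − 0.1961·q_1 = (2.1154, 2.9615, 0.8462).
‖u_2‖ = 3.7365, so q_2 = (0.5661, 0.7926, 0.2265).
q_1·c_3 = (-0.5883)·2 + 0.1961·(-1) + 0.7845·(-2) = -2.9417; q_2·c_3 = 0.5661·2 + 0.7926·(-1) + 0.2265·(-2) = -0.1132.
u_3 = c_3 + 2.9417·q_1 + 0.1132·q_2 = (0.3333, -0.3333, 0.3333).
‖u_3‖ = 0.5774, so q_3 = (0.5774, -0.5774, 0.5774).

q_3 = (0.5774, -0.5774, 0.5774)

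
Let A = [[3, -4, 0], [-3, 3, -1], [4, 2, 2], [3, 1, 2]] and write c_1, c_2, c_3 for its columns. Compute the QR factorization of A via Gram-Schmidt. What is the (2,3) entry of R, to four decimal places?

c_1 = (3, -3, 4, 3); ‖c_1‖ = 6.5574, so e_1 = (0.4575, -0.4575, 0.6100, 0.4575).
e_1·c_2 = 0.4575·(-4) + (-0.4575)·3 + 0.6100·2 + 0.4575·1 = -1.5250.
u_2 = c_2 + 1.5250·e_1 = (-3.3023, 2.3023, 2.9302, 1.6977).
‖u_2‖ = 5.2606, so e_2 = (-0.6277, 0.4377, 0.5570, 0.3227).
r_{23} = e_2·c_3 = 1.3218.

r_{23} = 1.3218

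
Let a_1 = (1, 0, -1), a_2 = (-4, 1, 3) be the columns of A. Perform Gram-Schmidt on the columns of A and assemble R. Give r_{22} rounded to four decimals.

r_{22} = 1.2247

a_1 = (1, 0, -1); ‖a_1‖ = 1.4142, so e_1 = (0.7071, 0.0000, -0.7071).
e_1·a_2 = 0.7071·(-4) + 0.0000·1 + (-0.7071)·3 = -4.9497.
u_2 = a_2 + 4.9497·e_1 = (-0.5000, 1.0000, -0.5000).
r_{22} = ‖u_2‖ = 1.2247.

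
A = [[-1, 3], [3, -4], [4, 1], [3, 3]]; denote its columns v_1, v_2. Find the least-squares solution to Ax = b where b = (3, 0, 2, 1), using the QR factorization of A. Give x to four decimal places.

q_1 = v_1/‖v_1‖ = (-1, 3, 4, 3)/5.9161 = (-0.1690, 0.5071, 0.6761, 0.5071).
r_{12} = q_1·v_2 = -0.3381.
u_2 = v_2 + 0.3381·q_1 = (2.9429, -3.8286, 1.2286, 3.1714).
‖u_2‖ = 5.9064, so q_2 = (0.4982, -0.6482, 0.2080, 0.5369).
Qᵀb = (1.3522, 2.4477).
Back-substitute: x_2 = 2.4477/5.9064 = 0.4144.
x_1 = (1.3522 + 0.3381·0.4144)/5.9161 = 0.2523.

x = (0.2523, 0.4144)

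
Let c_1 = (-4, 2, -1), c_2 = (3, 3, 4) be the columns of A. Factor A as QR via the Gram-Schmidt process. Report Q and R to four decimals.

Q = [[-0.8729, 0.2026], [0.4364, 0.7309], [-0.2182, 0.6517]], R = [[4.5826, -2.1822], [0.0000, 5.4072]]

c_1 = (-4, 2, -1); ‖c_1‖ = 4.5826, so q_1 = (-0.8729, 0.4364, -0.2182).
q_1·c_2 = (-0.8729)·3 + 0.4364·3 + (-0.2182)·4 = -2.1822.
u_2 = c_2 + 2.1822·q_1 = (1.0952, 3.9524, 3.5238).
‖u_2‖ = 5.4072, so q_2 = (0.2026, 0.7309, 0.6517).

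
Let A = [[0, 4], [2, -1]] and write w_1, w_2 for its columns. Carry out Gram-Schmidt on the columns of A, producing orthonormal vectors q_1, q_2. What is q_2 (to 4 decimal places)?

q_2 = (1.0000, 0.0000)

q_1 = w_1/‖w_1‖ = (0, 2)/2.0000 = (0.0000, 1.0000).
r_{12} = q_1·w_2 = -1.0000.
u_2 = w_2 + 1.0000·q_1 = (4.0000, 0.0000).
‖u_2‖ = 4.0000, so q_2 = (1.0000, 0.0000).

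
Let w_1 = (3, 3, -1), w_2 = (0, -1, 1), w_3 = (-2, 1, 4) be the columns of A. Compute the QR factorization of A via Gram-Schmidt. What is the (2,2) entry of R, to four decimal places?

r_{22} = 1.0761

q_1 = w_1/‖w_1‖ = (3, 3, -1)/4.3589 = (0.6882, 0.6882, -0.2294).
r_{12} = q_1·w_2 = -0.9177.
u_2 = w_2 + 0.9177·q_1 = (0.6316, -0.3684, 0.7895).
r_{22} = ‖u_2‖ = 1.0761.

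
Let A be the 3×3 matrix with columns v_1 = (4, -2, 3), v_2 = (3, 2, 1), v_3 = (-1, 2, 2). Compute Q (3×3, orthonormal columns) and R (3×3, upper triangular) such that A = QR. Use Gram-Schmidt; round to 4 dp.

v_1 = (4, -2, 3); ‖v_1‖ = 5.3852, so e_1 = (0.7428, -0.3714, 0.5571).
e_1·v_2 = 0.7428·3 + (-0.3714)·2 + 0.5571·1 = 2.0426.
u_2 = v_2 − 2.0426·e_1 = (1.4828, 2.7586, -0.1379).
‖u_2‖ = 3.1349, so e_2 = (0.4730, 0.8800, -0.0440).
e_1·v_3 = 0.7428·(-1) + (-0.3714)·2 + 0.5571·2 = -0.3714; e_2·v_3 = 0.4730·(-1) + 0.8800·2 + (-0.0440)·2 = 1.1990.
u_3 = v_3 + 0.3714·e_1 − 1.1990·e_2 = (-1.2912, 0.8070, 2.2596).
‖u_3‖ = 2.7248, so e_3 = (-0.4739, 0.2962, 0.8293).

Q = [[0.7428, 0.4730, -0.4739], [-0.3714, 0.8800, 0.2962], [0.5571, -0.0440, 0.8293]], R = [[5.3852, 2.0426, -0.3714], [0.0000, 3.1349, 1.1990], [0.0000, 0.0000, 2.7248]]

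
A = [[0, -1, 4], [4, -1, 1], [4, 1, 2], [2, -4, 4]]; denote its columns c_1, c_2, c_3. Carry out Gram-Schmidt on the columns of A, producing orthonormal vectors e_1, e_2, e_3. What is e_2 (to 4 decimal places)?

c_1 = (0, 4, 4, 2); ‖c_1‖ = 6.0000, so e_1 = (0.0000, 0.6667, 0.6667, 0.3333).
e_1·c_2 = 0.0000·(-1) + 0.6667·(-1) + 0.6667·1 + 0.3333·(-4) = -1.3333.
u_2 = c_2 + 1.3333·e_1 = (-1.0000, -0.1111, 1.8889, -3.5556).
‖u_2‖ = 4.1500, so e_2 = (-0.2410, -0.0268, 0.4552, -0.8568).

e_2 = (-0.2410, -0.0268, 0.4552, -0.8568)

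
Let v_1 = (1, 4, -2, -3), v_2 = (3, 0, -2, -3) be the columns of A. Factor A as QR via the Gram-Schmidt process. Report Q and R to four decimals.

v_1 = (1, 4, -2, -3); ‖v_1‖ = 5.4772, so q_1 = (0.1826, 0.7303, -0.3651, -0.5477).
q_1·v_2 = 0.1826·3 + 0.7303·0 + (-0.3651)·(-2) + (-0.5477)·(-3) = 2.9212.
u_2 = v_2 − 2.9212·q_1 = (2.4667, -2.1333, -0.9333, -1.4000).
‖u_2‖ = 3.6697, so q_2 = (0.6722, -0.5813, -0.2543, -0.3815).

Q = [[0.1826, 0.6722], [0.7303, -0.5813], [-0.3651, -0.2543], [-0.5477, -0.3815]], R = [[5.4772, 2.9212], [0.0000, 3.6697]]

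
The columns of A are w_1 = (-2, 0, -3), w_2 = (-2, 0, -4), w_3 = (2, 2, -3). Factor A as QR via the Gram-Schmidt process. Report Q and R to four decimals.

Q = [[-0.5547, 0.8321, 0.0000], [0.0000, 0.0000, 1.0000], [-0.8321, -0.5547, 0.0000]], R = [[3.6056, 4.4376, 1.3868], [0.0000, 0.5547, 3.3282], [0.0000, 0.0000, 2.0000]]

w_1 = (-2, 0, -3); ‖w_1‖ = 3.6056, so e_1 = (-0.5547, 0.0000, -0.8321).
e_1·w_2 = (-0.5547)·(-2) + 0.0000·0 + (-0.8321)·(-4) = 4.4376.
u_2 = w_2 − 4.4376·e_1 = (0.4615, 0.0000, -0.3077).
‖u_2‖ = 0.5547, so e_2 = (0.8321, 0.0000, -0.5547).
e_1·w_3 = (-0.5547)·2 + 0.0000·2 + (-0.8321)·(-3) = 1.3868; e_2·w_3 = 0.8321·2 + 0.0000·2 + (-0.5547)·(-3) = 3.3282.
u_3 = w_3 − 1.3868·e_1 − 3.3282·e_2 = (0.0000, 2.0000, 0.0000).
‖u_3‖ = 2.0000, so e_3 = (0.0000, 1.0000, 0.0000).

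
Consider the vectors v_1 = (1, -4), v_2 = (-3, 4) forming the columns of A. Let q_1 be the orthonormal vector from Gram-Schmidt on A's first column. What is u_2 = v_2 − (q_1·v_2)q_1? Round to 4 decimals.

v_1 = (1, -4); ‖v_1‖ = 4.1231, so q_1 = (0.2425, -0.9701).
q_1·v_2 = 0.2425·(-3) + (-0.9701)·4 = -4.6082.
u_2 = v_2 + 4.6082·q_1 = (-1.8824, -0.4706).

u_2 = (-1.8824, -0.4706)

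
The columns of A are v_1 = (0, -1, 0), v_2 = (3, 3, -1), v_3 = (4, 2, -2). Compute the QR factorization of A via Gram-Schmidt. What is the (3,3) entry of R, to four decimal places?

r_{33} = 0.6325

v_1 = (0, -1, 0); ‖v_1‖ = 1.0000, so q_1 = (0.0000, -1.0000, 0.0000).
q_1·v_2 = 0.0000·3 + (-1.0000)·3 + 0.0000·(-1) = -3.0000.
u_2 = v_2 + 3.0000·q_1 = (3.0000, 0.0000, -1.0000).
‖u_2‖ = 3.1623, so q_2 = (0.9487, 0.0000, -0.3162).
q_1·v_3 = 0.0000·4 + (-1.0000)·2 + 0.0000·(-2) = -2.0000; q_2·v_3 = 0.9487·4 + 0.0000·2 + (-0.3162)·(-2) = 4.4272.
u_3 = v_3 + 2.0000·q_1 − 4.4272·q_2 = (-0.2000, 0.0000, -0.6000).
r_{33} = ‖u_3‖ = 0.6325.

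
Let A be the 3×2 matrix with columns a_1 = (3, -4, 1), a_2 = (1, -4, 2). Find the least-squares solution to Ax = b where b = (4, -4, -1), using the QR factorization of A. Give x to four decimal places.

a_1 = (3, -4, 1); ‖a_1‖ = 5.0990, so q_1 = (0.5883, -0.7845, 0.1961).
q_1·a_2 = 0.5883·1 + (-0.7845)·(-4) + 0.1961·2 = 4.1184.
u_2 = a_2 − 4.1184·q_1 = (-1.4231, -0.7692, 1.1923).
‖u_2‖ = 2.0096, so q_2 = (-0.7081, -0.3828, 0.5933).
Qᵀb = (5.2951, -1.8948).
Back-substitute: x_2 = -1.8948/2.0096 = -0.9429.
x_1 = (5.2951 − 4.1184·(-0.9429))/5.0990 = 1.8000.

x = (1.8000, -0.9429)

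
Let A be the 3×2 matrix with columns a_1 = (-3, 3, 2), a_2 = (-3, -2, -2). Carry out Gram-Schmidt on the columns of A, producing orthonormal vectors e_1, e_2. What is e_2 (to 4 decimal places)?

a_1 = (-3, 3, 2); ‖a_1‖ = 4.6904, so e_1 = (-0.6396, 0.6396, 0.4264).
e_1·a_2 = (-0.6396)·(-3) + 0.6396·(-2) + 0.4264·(-2) = -0.2132.
u_2 = a_2 + 0.2132·e_1 = (-3.1364, -1.8636, -1.9091).
‖u_2‖ = 4.1176, so e_2 = (-0.7617, -0.4526, -0.4636).

e_2 = (-0.7617, -0.4526, -0.4636)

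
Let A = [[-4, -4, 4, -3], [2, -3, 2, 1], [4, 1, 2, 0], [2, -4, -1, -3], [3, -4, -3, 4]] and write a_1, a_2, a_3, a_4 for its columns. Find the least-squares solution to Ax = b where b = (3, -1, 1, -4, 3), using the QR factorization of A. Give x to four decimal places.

x = (-0.4314, -0.1595, 0.5323, 0.9582)

a_1 = (-4, 2, 4, 2, 3); ‖a_1‖ = 7.0000, so e_1 = (-0.5714, 0.2857, 0.5714, 0.2857, 0.4286).
e_1·a_2 = (-0.5714)·(-4) + 0.2857·(-3) + 0.5714·1 + 0.2857·(-4) + 0.4286·(-4) = -0.8571.
u_2 = a_2 + 0.8571·e_1 = (-4.4898, -2.7551, 1.4898, -3.7551, -3.6327).
‖u_2‖ = 7.5674, so e_2 = (-0.5933, -0.3641, 0.1969, -0.4962, -0.4800).
e_1·a_3 = (-0.5714)·4 + 0.2857·2 + 0.5714·2 + 0.2857·(-1) + 0.4286·(-3) = -2.1429; e_2·a_3 = (-0.5933)·4 + (-0.3641)·2 + 0.1969·2 + (-0.4962)·(-1) + (-0.4800)·(-3) = -0.7713.
u_3 = a_3 + 2.1429·e_1 + 0.7713·e_2 = (2.3179, 2.3314, 3.3763, -0.7705, -2.4519).
‖u_3‖ = 5.3678, so e_3 = (0.4318, 0.4343, 0.6290, -0.1435, -0.4568).
e_1·a_4 = (-0.5714)·(-3) + 0.2857·1 + 0.5714·0 + 0.2857·(-3) + 0.4286·4 = 2.8571; e_2·a_4 = (-0.5933)·(-3) + (-0.3641)·1 + 0.1969·0 + (-0.4962)·(-3) + (-0.4800)·4 = 0.9844; e_3·a_4 = 0.4318·(-3) + 0.4343·1 + 0.6290·0 + (-0.1435)·(-3) + (-0.4568)·4 = -2.2576.
u_4 = a_4 − 2.8571·e_1 − 0.9844·e_2 + 2.2576·e_3 = (0.1915, 1.5226, -0.4064, -3.6519, 2.2168).
‖u_4‖ = 4.5575, so e_4 = (0.0420, 0.3341, -0.0892, -0.8013, 0.4864).
Qᵀb = (-1.2857, -0.6742, 0.6939, 4.3672).
Back-substitute: x_4 = 4.3672/4.5575 = 0.9582.
x_3 = (0.6939 + 2.2576·0.9582)/5.3678 = 0.5323.
x_2 = (-0.6742 + 0.7713·0.5323 − 0.9844·0.9582)/7.5674 = -0.1595.
x_1 = (-1.2857 + 0.8571·(-0.1595) + 2.1429·0.5323 − 2.8571·0.9582)/7.0000 = -0.4314.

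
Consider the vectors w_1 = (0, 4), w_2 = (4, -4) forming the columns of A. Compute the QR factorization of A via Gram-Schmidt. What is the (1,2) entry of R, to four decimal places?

r_{12} = -4.0000

e_1 = w_1/‖w_1‖ = (0, 4)/4.0000 = (0.0000, 1.0000).
r_{12} = e_1·w_2 = -4.0000.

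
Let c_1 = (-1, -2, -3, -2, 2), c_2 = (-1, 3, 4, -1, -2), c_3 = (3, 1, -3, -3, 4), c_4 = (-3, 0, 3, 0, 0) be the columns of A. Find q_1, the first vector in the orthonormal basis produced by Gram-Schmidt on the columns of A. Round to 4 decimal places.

q_1 = c_1/‖c_1‖ = (-1, -2, -3, -2, 2)/4.6904 = (-0.2132, -0.4264, -0.6396, -0.4264, 0.4264).

q_1 = (-0.2132, -0.4264, -0.6396, -0.4264, 0.4264)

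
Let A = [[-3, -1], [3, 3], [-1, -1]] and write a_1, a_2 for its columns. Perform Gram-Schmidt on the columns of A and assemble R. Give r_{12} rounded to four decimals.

a_1 = (-3, 3, -1); ‖a_1‖ = 4.3589, so q_1 = (-0.6882, 0.6882, -0.2294).
r_{12} = q_1·a_2 = 2.9824.

r_{12} = 2.9824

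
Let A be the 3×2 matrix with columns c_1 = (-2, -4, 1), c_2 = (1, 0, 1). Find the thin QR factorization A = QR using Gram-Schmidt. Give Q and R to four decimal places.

Q = [[-0.4364, 0.6475], [-0.8729, -0.1363], [0.2182, 0.7498]], R = [[4.5826, -0.2182], [0.0000, 1.3973]]

e_1 = c_1/‖c_1‖ = (-2, -4, 1)/4.5826 = (-0.4364, -0.8729, 0.2182).
r_{12} = e_1·c_2 = -0.2182.
u_2 = c_2 + 0.2182·e_1 = (0.9048, -0.1905, 1.0476).
‖u_2‖ = 1.3973, so e_2 = (0.6475, -0.1363, 0.7498).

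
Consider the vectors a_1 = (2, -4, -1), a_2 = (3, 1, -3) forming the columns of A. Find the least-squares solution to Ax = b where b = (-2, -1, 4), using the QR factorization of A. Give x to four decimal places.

x = (0.0508, -1.0134)

q_1 = a_1/‖a_1‖ = (2, -4, -1)/4.5826 = (0.4364, -0.8729, -0.2182).
r_{12} = q_1·a_2 = 1.0911.
u_2 = a_2 − 1.0911·q_1 = (2.5238, 1.9524, -2.7619).
‖u_2‖ = 4.2201, so q_2 = (0.5980, 0.4626, -0.6545).
Qᵀb = (-0.8729, -4.2766).
Back-substitute: x_2 = -4.2766/4.2201 = -1.0134.
x_1 = (-0.8729 − 1.0911·(-1.0134))/4.5826 = 0.0508.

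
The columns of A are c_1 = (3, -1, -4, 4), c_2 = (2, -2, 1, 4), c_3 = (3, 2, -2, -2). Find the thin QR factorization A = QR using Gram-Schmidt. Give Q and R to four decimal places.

e_1 = c_1/‖c_1‖ = (3, -1, -4, 4)/6.4807 = (0.4629, -0.1543, -0.6172, 0.6172).
r_{12} = e_1·c_2 = 3.0861.
u_2 = c_2 − 3.0861·e_1 = (0.5714, -1.5238, 2.9048, 2.0952).
‖u_2‖ = 3.9340, so e_2 = (0.1453, -0.3873, 0.7384, 0.5326).
r_{13} = e_1·c_3 = 1.0801; r_{23} = e_2·c_3 = -2.8809.
u_3 = c_3 − 1.0801·e_1 + 2.8809·e_2 = (2.9185, 1.0508, 0.7938, -1.1323).
‖u_3‖ = 3.3962, so e_3 = (0.8593, 0.3094, 0.2337, -0.3334).

Q = [[0.4629, 0.1453, 0.8593], [-0.1543, -0.3873, 0.3094], [-0.6172, 0.7384, 0.2337], [0.6172, 0.5326, -0.3334]], R = [[6.4807, 3.0861, 1.0801], [0.0000, 3.9340, -2.8809], [0.0000, 0.0000, 3.3962]]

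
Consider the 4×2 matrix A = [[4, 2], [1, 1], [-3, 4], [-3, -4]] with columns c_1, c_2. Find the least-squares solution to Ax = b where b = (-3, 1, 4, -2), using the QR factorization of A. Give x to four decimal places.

x = (-0.6590, 0.6738)

c_1 = (4, 1, -3, -3); ‖c_1‖ = 5.9161, so q_1 = (0.6761, 0.1690, -0.5071, -0.5071).
q_1·c_2 = 0.6761·2 + 0.1690·1 + (-0.5071)·4 + (-0.5071)·(-4) = 1.5213.
u_2 = c_2 − 1.5213·q_1 = (0.9714, 0.7429, 4.7714, -3.2286).
‖u_2‖ = 5.8895, so q_2 = (0.1649, 0.1261, 0.8102, -0.5482).
Qᵀb = (-2.8735, 3.9683).
Back-substitute: x_2 = 3.9683/5.8895 = 0.6738.
x_1 = (-2.8735 − 1.5213·0.6738)/5.9161 = -0.6590.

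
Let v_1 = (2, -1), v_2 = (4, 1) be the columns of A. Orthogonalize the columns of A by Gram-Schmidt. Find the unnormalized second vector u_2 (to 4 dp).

v_1 = (2, -1); ‖v_1‖ = 2.2361, so e_1 = (0.8944, -0.4472).
e_1·v_2 = 0.8944·4 + (-0.4472)·1 = 3.1305.
u_2 = v_2 − 3.1305·e_1 = (1.2000, 2.4000).

u_2 = (1.2000, 2.4000)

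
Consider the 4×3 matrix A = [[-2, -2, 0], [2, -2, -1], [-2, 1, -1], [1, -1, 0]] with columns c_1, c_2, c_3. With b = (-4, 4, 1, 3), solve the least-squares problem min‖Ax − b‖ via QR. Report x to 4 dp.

x = (1.4236, 0.5022, -2.7511)

e_1 = c_1/‖c_1‖ = (-2, 2, -2, 1)/3.6056 = (-0.5547, 0.5547, -0.5547, 0.2774).
r_{12} = e_1·c_2 = -0.8321.
u_2 = c_2 + 0.8321·e_1 = (-2.4615, -1.5385, 0.5385, -0.7692).
‖u_2‖ = 3.0509, so e_2 = (-0.8068, -0.5043, 0.1765, -0.2521).
r_{13} = e_1·c_3 = 0.0000; r_{23} = e_2·c_3 = 0.3278.
u_3 = c_3 + 0.0000·e_1 − 0.3278·e_2 = (0.2645, -0.8347, -1.0579, 0.0826).
‖u_3‖ = 1.3757, so e_3 = (0.1922, -0.6068, -0.7690, 0.0601).
Qᵀb = (4.7150, 0.6303, -3.7847).
Back-substitute: x_3 = -3.7847/1.3757 = -2.7511.
x_2 = (0.6303 − 0.3278·(-2.7511))/3.0509 = 0.5022.
x_1 = (4.7150 + 0.8321·0.5022 + 0.0000·(-2.7511))/3.6056 = 1.4236.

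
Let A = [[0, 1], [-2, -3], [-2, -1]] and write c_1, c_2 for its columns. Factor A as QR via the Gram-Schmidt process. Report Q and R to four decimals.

Q = [[0.0000, 0.5774], [-0.7071, -0.5774], [-0.7071, 0.5774]], R = [[2.8284, 2.8284], [0.0000, 1.7321]]

c_1 = (0, -2, -2); ‖c_1‖ = 2.8284, so e_1 = (0.0000, -0.7071, -0.7071).
e_1·c_2 = 0.0000·1 + (-0.7071)·(-3) + (-0.7071)·(-1) = 2.8284.
u_2 = c_2 − 2.8284·e_1 = (1.0000, -1.0000, 1.0000).
‖u_2‖ = 1.7321, so e_2 = (0.5774, -0.5774, 0.5774).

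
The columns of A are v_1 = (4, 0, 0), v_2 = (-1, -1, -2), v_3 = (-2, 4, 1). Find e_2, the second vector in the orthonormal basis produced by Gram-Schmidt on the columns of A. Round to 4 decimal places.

e_2 = (0.0000, -0.4472, -0.8944)

e_1 = v_1/‖v_1‖ = (4, 0, 0)/4.0000 = (1.0000, 0.0000, 0.0000).
r_{12} = e_1·v_2 = -1.0000.
u_2 = v_2 + 1.0000·e_1 = (0.0000, -1.0000, -2.0000).
‖u_2‖ = 2.2361, so e_2 = (0.0000, -0.4472, -0.8944).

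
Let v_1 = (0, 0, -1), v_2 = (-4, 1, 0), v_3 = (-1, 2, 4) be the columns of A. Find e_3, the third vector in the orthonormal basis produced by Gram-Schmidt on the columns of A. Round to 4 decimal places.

e_1 = v_1/‖v_1‖ = (0, 0, -1)/1.0000 = (0.0000, 0.0000, -1.0000).
r_{12} = e_1·v_2 = 0.0000.
u_2 = v_2 + 0.0000·e_1 = (-4.0000, 1.0000, 0.0000).
‖u_2‖ = 4.1231, so e_2 = (-0.9701, 0.2425, 0.0000).
r_{13} = e_1·v_3 = -4.0000; r_{23} = e_2·v_3 = 1.4552.
u_3 = v_3 + 4.0000·e_1 − 1.4552·e_2 = (0.4118, 1.6471, 0.0000).
‖u_3‖ = 1.6977, so e_3 = (0.2425, 0.9701, 0.0000).

e_3 = (0.2425, 0.9701, 0.0000)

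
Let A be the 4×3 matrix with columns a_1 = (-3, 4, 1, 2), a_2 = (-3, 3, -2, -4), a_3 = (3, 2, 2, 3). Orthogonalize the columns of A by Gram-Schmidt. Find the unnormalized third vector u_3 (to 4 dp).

u_3 = (2.4936, 2.0402, 0.2640, -0.4720)

a_1 = (-3, 4, 1, 2); ‖a_1‖ = 5.4772, so q_1 = (-0.5477, 0.7303, 0.1826, 0.3651).
q_1·a_2 = (-0.5477)·(-3) + 0.7303·3 + 0.1826·(-2) + 0.3651·(-4) = 2.0083.
u_2 = a_2 − 2.0083·q_1 = (-1.9000, 1.5333, -2.3667, -4.7333).
‖u_2‖ = 5.8281, so q_2 = (-0.3260, 0.2631, -0.4061, -0.8122).
q_1·a_3 = (-0.5477)·3 + 0.7303·2 + 0.1826·2 + 0.3651·3 = 1.2780; q_2·a_3 = (-0.3260)·3 + 0.2631·2 + (-0.4061)·2 + (-0.8122)·3 = -3.7005.
u_3 = a_3 − 1.2780·q_1 + 3.7005·q_2 = (2.4936, 2.0402, 0.2640, -0.4720).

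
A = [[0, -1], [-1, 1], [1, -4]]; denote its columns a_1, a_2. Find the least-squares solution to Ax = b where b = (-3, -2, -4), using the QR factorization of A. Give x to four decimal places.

a_1 = (0, -1, 1); ‖a_1‖ = 1.4142, so e_1 = (0.0000, -0.7071, 0.7071).
e_1·a_2 = 0.0000·(-1) + (-0.7071)·1 + 0.7071·(-4) = -3.5355.
u_2 = a_2 + 3.5355·e_1 = (-1.0000, -1.5000, -1.5000).
‖u_2‖ = 2.3452, so e_2 = (-0.4264, -0.6396, -0.6396).
Qᵀb = (-1.4142, 5.1168).
Back-substitute: x_2 = 5.1168/2.3452 = 2.1818.
x_1 = (-1.4142 + 3.5355·2.1818)/1.4142 = 4.4545.

x = (4.4545, 2.1818)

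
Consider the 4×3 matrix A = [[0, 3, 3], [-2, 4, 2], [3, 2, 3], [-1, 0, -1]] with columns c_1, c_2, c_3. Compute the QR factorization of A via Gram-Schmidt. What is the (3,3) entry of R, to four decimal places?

c_1 = (0, -2, 3, -1); ‖c_1‖ = 3.7417, so q_1 = (0.0000, -0.5345, 0.8018, -0.2673).
q_1·c_2 = 0.0000·3 + (-0.5345)·4 + 0.8018·2 + (-0.2673)·0 = -0.5345.
u_2 = c_2 + 0.5345·q_1 = (3.0000, 3.7143, 2.4286, -0.1429).
‖u_2‖ = 5.3586, so q_2 = (0.5599, 0.6931, 0.4532, -0.0267).
q_1·c_3 = 0.0000·3 + (-0.5345)·2 + 0.8018·3 + (-0.2673)·(-1) = 1.6036; q_2·c_3 = 0.5599·3 + 0.6931·2 + 0.4532·3 + (-0.0267)·(-1) = 4.4521.
u_3 = c_3 − 1.6036·q_1 − 4.4521·q_2 = (0.5075, -0.2289, -0.3035, -0.4527).
r_{33} = ‖u_3‖ = 0.7791.

r_{33} = 0.7791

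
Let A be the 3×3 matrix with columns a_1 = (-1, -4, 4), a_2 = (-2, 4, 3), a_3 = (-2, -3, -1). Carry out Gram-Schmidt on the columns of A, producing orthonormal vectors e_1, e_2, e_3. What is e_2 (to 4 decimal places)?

a_1 = (-1, -4, 4); ‖a_1‖ = 5.7446, so e_1 = (-0.1741, -0.6963, 0.6963).
e_1·a_2 = (-0.1741)·(-2) + (-0.6963)·4 + 0.6963·3 = -0.3482.
u_2 = a_2 + 0.3482·e_1 = (-2.0606, 3.7576, 3.2424).
‖u_2‖ = 5.3739, so e_2 = (-0.3834, 0.6992, 0.6034).

e_2 = (-0.3834, 0.6992, 0.6034)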